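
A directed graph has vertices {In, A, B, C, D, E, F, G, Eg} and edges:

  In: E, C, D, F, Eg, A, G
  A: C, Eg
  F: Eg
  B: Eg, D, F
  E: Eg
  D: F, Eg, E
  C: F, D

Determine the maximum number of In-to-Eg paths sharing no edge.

Assign every edge capacity 1; by Menger, the answer equals the max flow.
Path In→Eg (+1); total 1.
Path In→A→Eg (+1); total 2.
Path In→D→Eg (+1); total 3.
Path In→E→Eg (+1); total 4.
Path In→F→Eg (+1); total 5.
No residual In→Eg path; max flow = 5.
Certifying cut of size 5: {D→Eg, E→Eg, F→Eg, In→A, In→Eg}.

5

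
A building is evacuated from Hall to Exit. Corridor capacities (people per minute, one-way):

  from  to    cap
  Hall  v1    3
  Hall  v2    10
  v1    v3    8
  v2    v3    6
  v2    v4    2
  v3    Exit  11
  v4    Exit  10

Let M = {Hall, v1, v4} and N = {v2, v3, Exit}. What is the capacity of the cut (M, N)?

28

Edges leaving {Hall, v1, v4}: Hall→v2 (10), v1→v3 (8), v4→Exit (10).
Cut capacity = 10 + 8 + 10 = 28.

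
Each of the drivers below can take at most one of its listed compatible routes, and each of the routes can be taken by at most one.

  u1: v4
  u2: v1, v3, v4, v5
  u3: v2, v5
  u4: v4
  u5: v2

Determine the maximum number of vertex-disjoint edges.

Unit-capacity flow: source→left, listed edges, right→sink; max matching = max flow.
Augmenting path u1→v4 (+1); matched 1.
Augmenting path u2→v1 (+1); matched 2.
Augmenting path u3→v2 (+1); matched 3.
Augmenting path u5→v2→u3→v5 (+1); matched 4.
No augmenting path remains; maximum matching = 4.
König certificate: {u2, u3, u5, v4} is a vertex cover of size 4 (every listed pair touches it), so no matching can be larger.

4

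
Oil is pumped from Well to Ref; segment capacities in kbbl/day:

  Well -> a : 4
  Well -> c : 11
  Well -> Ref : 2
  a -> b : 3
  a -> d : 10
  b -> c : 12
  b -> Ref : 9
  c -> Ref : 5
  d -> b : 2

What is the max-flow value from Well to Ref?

11

Augment Well→Ref: bottleneck 2, flow now 2.
Augment Well→c→Ref: bottleneck 5, flow now 7.
Augment Well→a→b→Ref: bottleneck 3, flow now 10.
Augment Well→a→d→b→Ref: bottleneck 1, flow now 11.
No augmenting path remains; maximum flow = 11.
In the residual graph, reachable from Well: {Well, c}.
Min-cut edges: Well→a (4), Well→Ref (2), c→Ref (5); capacity 4 + 2 + 5 = 11.
This cut is saturated, so no flow can exceed 11.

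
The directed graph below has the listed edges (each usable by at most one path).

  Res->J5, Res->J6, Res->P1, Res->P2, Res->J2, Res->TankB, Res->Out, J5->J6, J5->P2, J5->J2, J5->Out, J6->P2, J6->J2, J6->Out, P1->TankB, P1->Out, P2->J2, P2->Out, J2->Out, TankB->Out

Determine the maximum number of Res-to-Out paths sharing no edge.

7

Assign every edge capacity 1; by Menger, the answer equals the max flow.
Path Res→Out (+1); total 1.
Path Res→J5→Out (+1); total 2.
Path Res→J6→Out (+1); total 3.
Path Res→P1→Out (+1); total 4.
Path Res→P2→Out (+1); total 5.
Path Res→J2→Out (+1); total 6.
Path Res→TankB→Out (+1); total 7.
No residual Res→Out path; max flow = 7.
Certifying cut of size 7: {Res→J2, Res→J5, Res→J6, Res→Out, Res→P1, Res→P2, Res→TankB}.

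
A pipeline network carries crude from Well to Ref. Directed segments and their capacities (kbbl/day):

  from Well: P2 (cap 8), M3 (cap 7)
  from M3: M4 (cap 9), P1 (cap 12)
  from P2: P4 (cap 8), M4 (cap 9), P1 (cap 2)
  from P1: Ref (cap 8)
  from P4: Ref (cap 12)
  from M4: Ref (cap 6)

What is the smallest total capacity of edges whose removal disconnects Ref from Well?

15

Augment Well→M3→P1→Ref: bottleneck 7, flow now 7.
Augment Well→P2→P1→Ref: bottleneck 1, flow now 8.
Augment Well→P2→P4→Ref: bottleneck 7, flow now 15.
No augmenting path remains; maximum flow = 15.
By max-flow min-cut, the minimum cut capacity equals the max flow.
In the residual graph, reachable from Well: {Well}.
Min-cut edges: Well→M3 (7), Well→P2 (8); capacity 7 + 8 = 15.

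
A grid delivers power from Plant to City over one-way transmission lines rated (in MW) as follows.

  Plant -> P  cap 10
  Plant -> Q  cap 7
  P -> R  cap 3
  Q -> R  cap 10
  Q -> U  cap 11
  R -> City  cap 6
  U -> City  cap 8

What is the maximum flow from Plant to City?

Augment Plant→P→R→City: bottleneck 3, flow now 3.
Augment Plant→Q→R→City: bottleneck 3, flow now 6.
Augment Plant→Q→U→City: bottleneck 4, flow now 10.
No augmenting path remains; maximum flow = 10.
In the residual graph, reachable from Plant: {Plant, P}.
Min-cut edges: Plant→Q (7), P→R (3); capacity 7 + 3 = 10.
This cut is saturated, so no flow can exceed 10.

10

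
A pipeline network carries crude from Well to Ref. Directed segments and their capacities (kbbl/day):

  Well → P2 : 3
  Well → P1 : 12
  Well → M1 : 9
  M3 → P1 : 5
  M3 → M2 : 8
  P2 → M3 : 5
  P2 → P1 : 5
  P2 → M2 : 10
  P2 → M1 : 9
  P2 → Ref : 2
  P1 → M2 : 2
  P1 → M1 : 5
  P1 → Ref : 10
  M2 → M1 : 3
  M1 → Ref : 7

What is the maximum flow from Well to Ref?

19

Augment Well→P2→Ref: bottleneck 2, flow now 2.
Augment Well→P1→Ref: bottleneck 10, flow now 12.
Augment Well→M1→Ref: bottleneck 7, flow now 19.
No augmenting path remains; maximum flow = 19.
In the residual graph, reachable from Well: {Well, M3, P2, P1, M2, M1}.
Min-cut edges: P2→Ref (2), P1→Ref (10), M1→Ref (7); capacity 2 + 10 + 7 = 19.
This cut is saturated, so no flow can exceed 19.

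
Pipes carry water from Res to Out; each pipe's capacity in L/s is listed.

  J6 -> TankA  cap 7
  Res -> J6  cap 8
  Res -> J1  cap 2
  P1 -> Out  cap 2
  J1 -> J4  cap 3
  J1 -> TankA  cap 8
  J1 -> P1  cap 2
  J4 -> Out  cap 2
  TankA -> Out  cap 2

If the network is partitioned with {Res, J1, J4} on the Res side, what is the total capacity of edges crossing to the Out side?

20

Edges leaving {Res, J1, J4}: Res→J6 (8), J1→P1 (2), J1→TankA (8), J4→Out (2).
Cut capacity = 8 + 2 + 8 + 2 = 20.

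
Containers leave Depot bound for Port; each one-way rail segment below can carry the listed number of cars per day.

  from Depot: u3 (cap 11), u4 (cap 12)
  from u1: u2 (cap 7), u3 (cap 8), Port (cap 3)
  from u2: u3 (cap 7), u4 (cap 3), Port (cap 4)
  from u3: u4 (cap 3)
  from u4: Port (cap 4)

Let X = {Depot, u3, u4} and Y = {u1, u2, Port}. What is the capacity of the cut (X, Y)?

Edges leaving {Depot, u3, u4}: u4→Port (4).
Cut capacity = 4 = 4.

4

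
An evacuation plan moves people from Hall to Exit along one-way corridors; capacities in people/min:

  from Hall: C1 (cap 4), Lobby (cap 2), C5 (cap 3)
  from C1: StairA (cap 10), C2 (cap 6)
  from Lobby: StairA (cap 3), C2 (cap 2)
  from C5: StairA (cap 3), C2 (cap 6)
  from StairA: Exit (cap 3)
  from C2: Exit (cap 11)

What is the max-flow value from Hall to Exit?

Augment Hall→C1→StairA→Exit: bottleneck 3, flow now 3.
Augment Hall→C1→C2→Exit: bottleneck 1, flow now 4.
Augment Hall→Lobby→C2→Exit: bottleneck 2, flow now 6.
Augment Hall→C5→C2→Exit: bottleneck 3, flow now 9.
No augmenting path remains; maximum flow = 9.
In the residual graph, reachable from Hall: {Hall}.
Min-cut edges: Hall→C1 (4), Hall→Lobby (2), Hall→C5 (3); capacity 4 + 2 + 3 = 9.
This cut is saturated, so no flow can exceed 9.

9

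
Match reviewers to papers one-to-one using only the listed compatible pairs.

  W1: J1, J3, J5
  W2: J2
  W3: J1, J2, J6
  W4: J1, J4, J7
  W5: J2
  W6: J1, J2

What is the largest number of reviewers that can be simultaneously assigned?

Unit-capacity flow: source→left, listed edges, right→sink; max matching = max flow.
Augmenting path W1→J1 (+1); matched 1.
Augmenting path W2→J2 (+1); matched 2.
Augmenting path W3→J6 (+1); matched 3.
Augmenting path W4→J4 (+1); matched 4.
Augmenting path W6→J1→W1→J3 (+1); matched 5.
No augmenting path remains; maximum matching = 5.
König certificate: {W1, W3, W4, W6, J2} is a vertex cover of size 5 (every listed pair touches it), so no matching can be larger.

5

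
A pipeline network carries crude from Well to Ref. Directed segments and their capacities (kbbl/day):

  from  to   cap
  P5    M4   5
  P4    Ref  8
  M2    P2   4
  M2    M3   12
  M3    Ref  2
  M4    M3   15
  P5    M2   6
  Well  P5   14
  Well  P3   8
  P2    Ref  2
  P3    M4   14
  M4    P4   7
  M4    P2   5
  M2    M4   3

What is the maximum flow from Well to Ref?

Augment Well→P5→M2→P2→Ref: bottleneck 2, flow now 2.
Augment Well→P5→M2→M3→Ref: bottleneck 2, flow now 4.
Augment Well→P5→M4→P4→Ref: bottleneck 5, flow now 9.
Augment Well→P3→M4→P4→Ref: bottleneck 2, flow now 11.
No augmenting path remains; maximum flow = 11.
In the residual graph, reachable from Well: {Well, P5, P3, M2, M4, P2, M3}.
Min-cut edges: M4→P4 (7), P2→Ref (2), M3→Ref (2); capacity 7 + 2 + 2 = 11.
This cut is saturated, so no flow can exceed 11.

11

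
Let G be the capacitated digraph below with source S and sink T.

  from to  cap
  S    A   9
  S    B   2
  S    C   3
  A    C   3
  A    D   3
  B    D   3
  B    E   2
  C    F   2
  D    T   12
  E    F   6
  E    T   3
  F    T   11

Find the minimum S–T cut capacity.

Augment S→A→D→T: bottleneck 3, flow now 3.
Augment S→B→D→T: bottleneck 2, flow now 5.
Augment S→C→F→T: bottleneck 2, flow now 7.
No augmenting path remains; maximum flow = 7.
By max-flow min-cut, the minimum cut capacity equals the max flow.
In the residual graph, reachable from S: {S, A, C}.
Min-cut edges: S→B (2), A→D (3), C→F (2); capacity 2 + 3 + 2 = 7.

7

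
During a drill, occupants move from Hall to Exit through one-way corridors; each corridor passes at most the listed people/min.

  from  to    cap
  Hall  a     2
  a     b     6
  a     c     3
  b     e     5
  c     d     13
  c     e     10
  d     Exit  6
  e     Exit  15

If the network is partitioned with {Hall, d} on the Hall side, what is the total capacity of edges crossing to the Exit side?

Edges leaving {Hall, d}: Hall→a (2), d→Exit (6).
Cut capacity = 2 + 6 = 8.

8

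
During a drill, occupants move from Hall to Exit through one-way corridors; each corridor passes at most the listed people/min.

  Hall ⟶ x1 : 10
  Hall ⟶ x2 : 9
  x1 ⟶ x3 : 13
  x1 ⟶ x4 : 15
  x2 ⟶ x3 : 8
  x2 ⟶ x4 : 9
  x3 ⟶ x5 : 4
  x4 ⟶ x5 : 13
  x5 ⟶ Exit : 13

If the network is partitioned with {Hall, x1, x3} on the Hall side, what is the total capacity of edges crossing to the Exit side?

Edges leaving {Hall, x1, x3}: Hall→x2 (9), x1→x4 (15), x3→x5 (4).
Cut capacity = 9 + 15 + 4 = 28.

28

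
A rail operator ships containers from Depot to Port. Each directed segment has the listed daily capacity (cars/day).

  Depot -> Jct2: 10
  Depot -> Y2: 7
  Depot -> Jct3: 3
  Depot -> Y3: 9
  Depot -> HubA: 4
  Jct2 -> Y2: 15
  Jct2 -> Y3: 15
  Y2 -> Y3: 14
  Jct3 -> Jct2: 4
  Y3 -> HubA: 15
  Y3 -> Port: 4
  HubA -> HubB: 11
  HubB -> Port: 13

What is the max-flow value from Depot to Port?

15

Augment Depot→Y3→Port: bottleneck 4, flow now 4.
Augment Depot→HubA→HubB→Port: bottleneck 4, flow now 8.
Augment Depot→Y3→HubA→HubB→Port: bottleneck 5, flow now 13.
Augment Depot→Jct2→Y3→HubA→HubB→Port: bottleneck 2, flow now 15.
No augmenting path remains; maximum flow = 15.
In the residual graph, reachable from Depot: {Depot, Jct2, Y2, Jct3, Y3, HubA}.
Min-cut edges: Y3→Port (4), HubA→HubB (11); capacity 4 + 11 = 15.
This cut is saturated, so no flow can exceed 15.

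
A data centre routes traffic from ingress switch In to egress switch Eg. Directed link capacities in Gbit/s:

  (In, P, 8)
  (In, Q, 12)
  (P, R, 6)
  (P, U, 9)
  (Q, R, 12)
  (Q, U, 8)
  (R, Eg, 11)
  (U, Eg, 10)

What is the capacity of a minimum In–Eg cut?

20

Augment In→P→R→Eg: bottleneck 6, flow now 6.
Augment In→P→U→Eg: bottleneck 2, flow now 8.
Augment In→Q→R→Eg: bottleneck 5, flow now 13.
Augment In→Q→U→Eg: bottleneck 7, flow now 20.
No augmenting path remains; maximum flow = 20.
By max-flow min-cut, the minimum cut capacity equals the max flow.
In the residual graph, reachable from In: {In}.
Min-cut edges: In→P (8), In→Q (12); capacity 8 + 12 = 20.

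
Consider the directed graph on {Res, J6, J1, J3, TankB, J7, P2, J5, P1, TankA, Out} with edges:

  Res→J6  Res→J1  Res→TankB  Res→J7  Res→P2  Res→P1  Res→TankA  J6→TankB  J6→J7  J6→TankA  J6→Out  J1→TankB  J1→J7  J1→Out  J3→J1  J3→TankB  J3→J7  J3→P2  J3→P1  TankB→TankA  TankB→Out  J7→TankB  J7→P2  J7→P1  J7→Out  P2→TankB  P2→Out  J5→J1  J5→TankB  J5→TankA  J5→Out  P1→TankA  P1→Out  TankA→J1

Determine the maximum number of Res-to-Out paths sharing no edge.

Assign every edge capacity 1; by Menger, the answer equals the max flow.
Path Res→J6→Out (+1); total 1.
Path Res→J1→Out (+1); total 2.
Path Res→TankB→Out (+1); total 3.
Path Res→J7→Out (+1); total 4.
Path Res→P2→Out (+1); total 5.
Path Res→P1→Out (+1); total 6.
No residual Res→Out path; max flow = 6.
Certifying cut of size 6: {J1→Out, J7→Out, P1→Out, P2→Out, Res→J6, TankB→Out}.

6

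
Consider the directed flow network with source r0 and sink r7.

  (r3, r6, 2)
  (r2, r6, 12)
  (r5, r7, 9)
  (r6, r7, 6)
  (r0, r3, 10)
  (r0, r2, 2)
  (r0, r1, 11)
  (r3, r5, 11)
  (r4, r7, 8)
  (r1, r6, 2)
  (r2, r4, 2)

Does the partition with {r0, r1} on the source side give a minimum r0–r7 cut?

Yes — it is a minimum cut (capacity 14).

Given cut capacity: 2 + 10 + 2 = 14.
Augment r0→r1→r6→r7: bottleneck 2, flow now 2.
Augment r0→r2→r4→r7: bottleneck 2, flow now 4.
Augment r0→r3→r5→r7: bottleneck 9, flow now 13.
Augment r0→r3→r6→r7: bottleneck 1, flow now 14.
No augmenting path remains; maximum flow = 14.
Cut capacity 14 equals the max flow, so it is a minimum cut.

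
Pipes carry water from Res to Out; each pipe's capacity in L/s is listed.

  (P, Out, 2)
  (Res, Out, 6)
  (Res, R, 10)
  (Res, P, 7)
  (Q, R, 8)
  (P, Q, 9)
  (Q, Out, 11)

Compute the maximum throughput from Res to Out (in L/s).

13

Augment Res→Out: bottleneck 6, flow now 6.
Augment Res→P→Out: bottleneck 2, flow now 8.
Augment Res→P→Q→Out: bottleneck 5, flow now 13.
No augmenting path remains; maximum flow = 13.
In the residual graph, reachable from Res: {Res, R}.
Min-cut edges: Res→P (7), Res→Out (6); capacity 7 + 6 = 13.
This cut is saturated, so no flow can exceed 13.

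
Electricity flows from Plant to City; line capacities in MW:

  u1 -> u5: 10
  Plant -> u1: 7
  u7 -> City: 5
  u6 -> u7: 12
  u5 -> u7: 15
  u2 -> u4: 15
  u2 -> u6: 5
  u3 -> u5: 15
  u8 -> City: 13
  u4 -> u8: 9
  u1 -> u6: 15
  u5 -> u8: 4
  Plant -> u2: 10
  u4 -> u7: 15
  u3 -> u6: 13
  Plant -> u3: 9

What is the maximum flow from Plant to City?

Augment Plant→u1→u5→u7→City: bottleneck 5, flow now 5.
Augment Plant→u1→u5→u8→City: bottleneck 2, flow now 7.
Augment Plant→u2→u4→u8→City: bottleneck 9, flow now 16.
Augment Plant→u3→u5→u8→City: bottleneck 2, flow now 18.
No augmenting path remains; maximum flow = 18.
In the residual graph, reachable from Plant: {Plant, u1, u2, u3, u4, u5, u6, u7}.
Min-cut edges: u4→u8 (9), u5→u8 (4), u7→City (5); capacity 9 + 4 + 5 = 18.
This cut is saturated, so no flow can exceed 18.

18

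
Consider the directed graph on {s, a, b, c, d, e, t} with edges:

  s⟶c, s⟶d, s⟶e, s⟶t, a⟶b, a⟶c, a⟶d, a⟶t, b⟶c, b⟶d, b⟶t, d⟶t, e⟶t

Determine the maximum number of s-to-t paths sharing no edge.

Assign every edge capacity 1; by Menger, the answer equals the max flow.
Path s→t (+1); total 1.
Path s→d→t (+1); total 2.
Path s→e→t (+1); total 3.
No residual s→t path; max flow = 3.
Certifying cut of size 3: {s→d, s→e, s→t}.

3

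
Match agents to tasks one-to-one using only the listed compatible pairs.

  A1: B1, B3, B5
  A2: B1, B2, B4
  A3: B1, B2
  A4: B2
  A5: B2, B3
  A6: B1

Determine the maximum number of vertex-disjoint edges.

Unit-capacity flow: source→left, listed edges, right→sink; max matching = max flow.
Augmenting path A1→B1 (+1); matched 1.
Augmenting path A2→B2 (+1); matched 2.
Augmenting path A5→B3 (+1); matched 3.
Augmenting path A3→B1→A1→B5 (+1); matched 4.
Augmenting path A4→B2→A2→B4 (+1); matched 5.
No augmenting path remains; maximum matching = 5.
König certificate: {A1, A2, A5, B1, B2} is a vertex cover of size 5 (every listed pair touches it), so no matching can be larger.

5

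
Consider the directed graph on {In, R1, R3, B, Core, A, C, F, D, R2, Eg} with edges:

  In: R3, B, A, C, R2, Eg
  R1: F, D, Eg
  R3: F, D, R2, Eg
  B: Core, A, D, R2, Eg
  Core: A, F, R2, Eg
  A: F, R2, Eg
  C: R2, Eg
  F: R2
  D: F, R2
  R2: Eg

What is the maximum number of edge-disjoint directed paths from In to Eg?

6

Assign every edge capacity 1; by Menger, the answer equals the max flow.
Path In→Eg (+1); total 1.
Path In→R3→Eg (+1); total 2.
Path In→B→Eg (+1); total 3.
Path In→A→Eg (+1); total 4.
Path In→C→Eg (+1); total 5.
Path In→R2→Eg (+1); total 6.
No residual In→Eg path; max flow = 6.
Certifying cut of size 6: {In→A, In→B, In→C, In→Eg, In→R2, In→R3}.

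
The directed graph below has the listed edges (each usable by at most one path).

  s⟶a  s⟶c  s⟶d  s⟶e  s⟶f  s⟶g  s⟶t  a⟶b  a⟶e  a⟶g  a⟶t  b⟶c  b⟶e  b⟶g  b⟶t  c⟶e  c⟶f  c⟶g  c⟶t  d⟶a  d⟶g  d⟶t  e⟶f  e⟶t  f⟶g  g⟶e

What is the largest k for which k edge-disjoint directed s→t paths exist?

5

Assign every edge capacity 1; by Menger, the answer equals the max flow.
Path s→t (+1); total 1.
Path s→a→t (+1); total 2.
Path s→c→t (+1); total 3.
Path s→d→t (+1); total 4.
Path s→e→t (+1); total 5.
No residual s→t path; max flow = 5.
Certifying cut of size 5: {e→t, s→a, s→c, s→d, s→t}.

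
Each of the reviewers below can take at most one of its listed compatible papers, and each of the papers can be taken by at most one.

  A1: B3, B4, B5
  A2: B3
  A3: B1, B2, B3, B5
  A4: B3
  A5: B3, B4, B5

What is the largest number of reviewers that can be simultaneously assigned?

Unit-capacity flow: source→left, listed edges, right→sink; max matching = max flow.
Augmenting path A1→B3 (+1); matched 1.
Augmenting path A3→B1 (+1); matched 2.
Augmenting path A5→B4 (+1); matched 3.
Augmenting path A2→B3→A1→B5 (+1); matched 4.
No augmenting path remains; maximum matching = 4.
König certificate: {A1, A3, A5, B3} is a vertex cover of size 4 (every listed pair touches it), so no matching can be larger.

4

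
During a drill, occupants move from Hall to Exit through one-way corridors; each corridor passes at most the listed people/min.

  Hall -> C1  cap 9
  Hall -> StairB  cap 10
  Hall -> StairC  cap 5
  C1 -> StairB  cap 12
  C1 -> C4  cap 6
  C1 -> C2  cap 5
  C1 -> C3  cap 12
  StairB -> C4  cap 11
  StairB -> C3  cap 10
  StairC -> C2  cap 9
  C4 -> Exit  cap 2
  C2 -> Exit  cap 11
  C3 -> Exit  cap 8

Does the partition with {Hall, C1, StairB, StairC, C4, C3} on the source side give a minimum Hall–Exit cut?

Given cut capacity: 5 + 9 + 2 + 8 = 24.
Augment Hall→C1→C4→Exit: bottleneck 2, flow now 2.
Augment Hall→C1→C2→Exit: bottleneck 5, flow now 7.
Augment Hall→C1→C3→Exit: bottleneck 2, flow now 9.
Augment Hall→StairB→C3→Exit: bottleneck 6, flow now 15.
Augment Hall→StairC→C2→Exit: bottleneck 5, flow now 20.
No augmenting path remains; maximum flow = 20.
In the residual graph, reachable from Hall: {Hall, C1, StairB, C4, C3}.
Min-cut edges: Hall→StairC (5), C1→C2 (5), C4→Exit (2), C3→Exit (8); capacity 5 + 5 + 2 + 8 = 20.
Cut capacity 24 exceeds the max flow 20, so it is not minimum.

No — its capacity is 24, but the minimum cut has capacity 20.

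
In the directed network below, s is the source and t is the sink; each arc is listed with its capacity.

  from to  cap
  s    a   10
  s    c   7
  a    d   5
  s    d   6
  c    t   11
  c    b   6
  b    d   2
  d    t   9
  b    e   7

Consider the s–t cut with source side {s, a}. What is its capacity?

Edges leaving {s, a}: s→c (7), s→d (6), a→d (5).
Cut capacity = 7 + 6 + 5 = 18.

18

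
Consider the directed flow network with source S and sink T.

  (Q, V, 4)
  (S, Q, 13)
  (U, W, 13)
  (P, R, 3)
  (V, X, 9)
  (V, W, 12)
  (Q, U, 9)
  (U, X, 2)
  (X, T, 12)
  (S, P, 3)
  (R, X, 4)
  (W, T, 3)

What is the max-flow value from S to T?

Augment S→P→R→X→T: bottleneck 3, flow now 3.
Augment S→Q→U→W→T: bottleneck 3, flow now 6.
Augment S→Q→U→X→T: bottleneck 2, flow now 8.
Augment S→Q→V→X→T: bottleneck 4, flow now 12.
No augmenting path remains; maximum flow = 12.
In the residual graph, reachable from S: {S, Q, U, W}.
Min-cut edges: S→P (3), Q→V (4), U→X (2), W→T (3); capacity 3 + 4 + 2 + 3 = 12.
This cut is saturated, so no flow can exceed 12.

12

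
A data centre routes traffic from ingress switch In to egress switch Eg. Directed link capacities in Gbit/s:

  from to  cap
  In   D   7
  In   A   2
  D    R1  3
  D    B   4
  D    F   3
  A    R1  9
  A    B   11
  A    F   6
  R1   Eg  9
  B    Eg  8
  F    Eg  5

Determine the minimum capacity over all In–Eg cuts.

Augment In→D→R1→Eg: bottleneck 3, flow now 3.
Augment In→D→B→Eg: bottleneck 4, flow now 7.
Augment In→A→R1→Eg: bottleneck 2, flow now 9.
No augmenting path remains; maximum flow = 9.
By max-flow min-cut, the minimum cut capacity equals the max flow.
In the residual graph, reachable from In: {In}.
Min-cut edges: In→D (7), In→A (2); capacity 7 + 2 = 9.

9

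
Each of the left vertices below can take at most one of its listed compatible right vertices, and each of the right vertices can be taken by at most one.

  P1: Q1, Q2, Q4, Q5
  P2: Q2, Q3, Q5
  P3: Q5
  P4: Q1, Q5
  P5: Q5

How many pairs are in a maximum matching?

4

Unit-capacity flow: source→left, listed edges, right→sink; max matching = max flow.
Augmenting path P1→Q1 (+1); matched 1.
Augmenting path P2→Q2 (+1); matched 2.
Augmenting path P3→Q5 (+1); matched 3.
Augmenting path P4→Q1→P1→Q4 (+1); matched 4.
No augmenting path remains; maximum matching = 4.
König certificate: {P1, P2, P4, Q5} is a vertex cover of size 4 (every listed pair touches it), so no matching can be larger.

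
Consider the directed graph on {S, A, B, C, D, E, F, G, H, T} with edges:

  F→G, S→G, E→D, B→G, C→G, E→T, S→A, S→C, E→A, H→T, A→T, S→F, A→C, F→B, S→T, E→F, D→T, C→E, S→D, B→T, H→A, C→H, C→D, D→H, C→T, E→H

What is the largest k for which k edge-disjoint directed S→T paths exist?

Assign every edge capacity 1; by Menger, the answer equals the max flow.
Path S→T (+1); total 1.
Path S→A→T (+1); total 2.
Path S→C→T (+1); total 3.
Path S→D→T (+1); total 4.
Path S→F→B→T (+1); total 5.
No residual S→T path; max flow = 5.
Certifying cut of size 5: {S→A, S→C, S→D, S→F, S→T}.

5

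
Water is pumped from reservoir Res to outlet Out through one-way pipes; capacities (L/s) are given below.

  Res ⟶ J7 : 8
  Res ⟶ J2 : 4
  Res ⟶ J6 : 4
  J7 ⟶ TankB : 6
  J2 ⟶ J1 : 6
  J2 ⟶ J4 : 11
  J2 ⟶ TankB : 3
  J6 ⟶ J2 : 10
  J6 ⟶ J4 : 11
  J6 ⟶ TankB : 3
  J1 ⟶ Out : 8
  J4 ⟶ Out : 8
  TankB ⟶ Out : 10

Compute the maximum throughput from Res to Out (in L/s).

Augment Res→J7→TankB→Out: bottleneck 6, flow now 6.
Augment Res→J2→J1→Out: bottleneck 4, flow now 10.
Augment Res→J6→J4→Out: bottleneck 4, flow now 14.
No augmenting path remains; maximum flow = 14.
In the residual graph, reachable from Res: {Res, J7}.
Min-cut edges: Res→J2 (4), Res→J6 (4), J7→TankB (6); capacity 4 + 4 + 6 = 14.
This cut is saturated, so no flow can exceed 14.

14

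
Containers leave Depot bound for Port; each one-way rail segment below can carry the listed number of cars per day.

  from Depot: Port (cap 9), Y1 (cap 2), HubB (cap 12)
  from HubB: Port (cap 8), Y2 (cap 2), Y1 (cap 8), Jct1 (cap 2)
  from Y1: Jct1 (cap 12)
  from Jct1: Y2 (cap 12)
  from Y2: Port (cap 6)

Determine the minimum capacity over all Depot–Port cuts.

23

Augment Depot→Port: bottleneck 9, flow now 9.
Augment Depot→HubB→Port: bottleneck 8, flow now 17.
Augment Depot→HubB→Y2→Port: bottleneck 2, flow now 19.
Augment Depot→HubB→Jct1→Y2→Port: bottleneck 2, flow now 21.
Augment Depot→Y1→Jct1→Y2→Port: bottleneck 2, flow now 23.
No augmenting path remains; maximum flow = 23.
By max-flow min-cut, the minimum cut capacity equals the max flow.
In the residual graph, reachable from Depot: {Depot}.
Min-cut edges: Depot→HubB (12), Depot→Y1 (2), Depot→Port (9); capacity 12 + 2 + 9 = 23.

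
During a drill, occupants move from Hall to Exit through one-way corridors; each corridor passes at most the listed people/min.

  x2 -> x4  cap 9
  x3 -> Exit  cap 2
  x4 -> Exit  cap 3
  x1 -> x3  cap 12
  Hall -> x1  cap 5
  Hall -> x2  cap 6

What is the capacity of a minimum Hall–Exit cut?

5

Augment Hall→x1→x3→Exit: bottleneck 2, flow now 2.
Augment Hall→x2→x4→Exit: bottleneck 3, flow now 5.
No augmenting path remains; maximum flow = 5.
By max-flow min-cut, the minimum cut capacity equals the max flow.
In the residual graph, reachable from Hall: {Hall, x1, x2, x3, x4}.
Min-cut edges: x3→Exit (2), x4→Exit (3); capacity 2 + 3 = 5.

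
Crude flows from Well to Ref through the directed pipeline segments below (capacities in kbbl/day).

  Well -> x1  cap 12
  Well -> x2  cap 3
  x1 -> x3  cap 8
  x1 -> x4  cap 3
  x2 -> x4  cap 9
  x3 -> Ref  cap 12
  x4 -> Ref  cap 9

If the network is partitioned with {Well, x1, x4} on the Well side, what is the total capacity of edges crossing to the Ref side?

Edges leaving {Well, x1, x4}: Well→x2 (3), x1→x3 (8), x4→Ref (9).
Cut capacity = 3 + 8 + 9 = 20.

20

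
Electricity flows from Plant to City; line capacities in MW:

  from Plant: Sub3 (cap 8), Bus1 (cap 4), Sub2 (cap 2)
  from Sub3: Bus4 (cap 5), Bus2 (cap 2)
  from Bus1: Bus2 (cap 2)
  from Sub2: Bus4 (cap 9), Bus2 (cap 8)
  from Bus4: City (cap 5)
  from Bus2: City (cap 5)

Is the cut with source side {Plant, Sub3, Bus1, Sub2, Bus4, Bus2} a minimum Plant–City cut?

Given cut capacity: 5 + 5 = 10.
Augment Plant→Sub3→Bus4→City: bottleneck 5, flow now 5.
Augment Plant→Sub3→Bus2→City: bottleneck 2, flow now 7.
Augment Plant→Bus1→Bus2→City: bottleneck 2, flow now 9.
Augment Plant→Sub2→Bus2→City: bottleneck 1, flow now 10.
No augmenting path remains; maximum flow = 10.
Cut capacity 10 equals the max flow, so it is a minimum cut.

Yes — it is a minimum cut (capacity 10).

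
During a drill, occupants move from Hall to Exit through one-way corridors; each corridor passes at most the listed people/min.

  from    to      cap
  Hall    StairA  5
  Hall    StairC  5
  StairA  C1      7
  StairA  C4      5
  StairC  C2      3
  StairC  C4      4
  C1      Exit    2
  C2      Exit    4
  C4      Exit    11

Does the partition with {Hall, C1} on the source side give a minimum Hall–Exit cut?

No — its capacity is 12, but the minimum cut has capacity 10.

Given cut capacity: 5 + 5 + 2 = 12.
Augment Hall→StairA→C1→Exit: bottleneck 2, flow now 2.
Augment Hall→StairA→C4→Exit: bottleneck 3, flow now 5.
Augment Hall→StairC→C2→Exit: bottleneck 3, flow now 8.
Augment Hall→StairC→C4→Exit: bottleneck 2, flow now 10.
No augmenting path remains; maximum flow = 10.
In the residual graph, reachable from Hall: {Hall}.
Min-cut edges: Hall→StairA (5), Hall→StairC (5); capacity 5 + 5 = 10.
Cut capacity 12 exceeds the max flow 10, so it is not minimum.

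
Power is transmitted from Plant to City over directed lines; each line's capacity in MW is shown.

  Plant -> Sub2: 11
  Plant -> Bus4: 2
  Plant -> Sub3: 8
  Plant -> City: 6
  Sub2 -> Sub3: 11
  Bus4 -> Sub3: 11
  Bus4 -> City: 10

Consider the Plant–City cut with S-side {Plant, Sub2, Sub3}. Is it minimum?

Yes — it is a minimum cut (capacity 8).

Given cut capacity: 2 + 6 = 8.
Augment Plant→City: bottleneck 6, flow now 6.
Augment Plant→Bus4→City: bottleneck 2, flow now 8.
No augmenting path remains; maximum flow = 8.
Cut capacity 8 equals the max flow, so it is a minimum cut.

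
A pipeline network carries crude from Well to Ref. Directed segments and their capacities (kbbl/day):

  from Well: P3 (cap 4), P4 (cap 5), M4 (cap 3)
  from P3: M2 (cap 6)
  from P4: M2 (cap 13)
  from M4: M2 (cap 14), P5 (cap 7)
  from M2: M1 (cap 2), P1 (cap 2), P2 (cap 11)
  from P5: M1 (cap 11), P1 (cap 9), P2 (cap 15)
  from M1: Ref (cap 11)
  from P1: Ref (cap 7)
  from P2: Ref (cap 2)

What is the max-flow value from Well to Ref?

9

Augment Well→P3→M2→M1→Ref: bottleneck 2, flow now 2.
Augment Well→P3→M2→P1→Ref: bottleneck 2, flow now 4.
Augment Well→P4→M2→P2→Ref: bottleneck 2, flow now 6.
Augment Well→M4→P5→M1→Ref: bottleneck 3, flow now 9.
No augmenting path remains; maximum flow = 9.
In the residual graph, reachable from Well: {Well, P3, P4, M2, P2}.
Min-cut edges: Well→M4 (3), M2→M1 (2), M2→P1 (2), P2→Ref (2); capacity 3 + 2 + 2 + 2 = 9.
This cut is saturated, so no flow can exceed 9.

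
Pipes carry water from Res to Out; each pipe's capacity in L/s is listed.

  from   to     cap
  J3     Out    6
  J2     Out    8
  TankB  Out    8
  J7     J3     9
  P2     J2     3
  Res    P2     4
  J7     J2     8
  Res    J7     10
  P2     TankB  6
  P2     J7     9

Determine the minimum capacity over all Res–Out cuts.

Augment Res→P2→J2→Out: bottleneck 3, flow now 3.
Augment Res→P2→TankB→Out: bottleneck 1, flow now 4.
Augment Res→J7→J3→Out: bottleneck 6, flow now 10.
Augment Res→J7→J2→Out: bottleneck 4, flow now 14.
No augmenting path remains; maximum flow = 14.
By max-flow min-cut, the minimum cut capacity equals the max flow.
In the residual graph, reachable from Res: {Res}.
Min-cut edges: Res→P2 (4), Res→J7 (10); capacity 4 + 10 = 14.

14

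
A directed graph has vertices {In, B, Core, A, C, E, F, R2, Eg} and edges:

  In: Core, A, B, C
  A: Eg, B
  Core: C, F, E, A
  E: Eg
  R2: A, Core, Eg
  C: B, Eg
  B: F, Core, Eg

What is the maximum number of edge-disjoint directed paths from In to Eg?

Assign every edge capacity 1; by Menger, the answer equals the max flow.
Path In→B→Eg (+1); total 1.
Path In→A→Eg (+1); total 2.
Path In→C→Eg (+1); total 3.
Path In→Core→E→Eg (+1); total 4.
No residual In→Eg path; max flow = 4.
Certifying cut of size 4: {In→A, In→B, In→C, In→Core}.

4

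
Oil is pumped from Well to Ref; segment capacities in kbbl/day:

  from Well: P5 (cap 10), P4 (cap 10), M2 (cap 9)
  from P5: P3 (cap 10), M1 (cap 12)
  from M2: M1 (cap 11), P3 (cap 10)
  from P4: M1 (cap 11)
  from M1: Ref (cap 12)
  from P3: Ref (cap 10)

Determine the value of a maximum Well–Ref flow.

Augment Well→P5→M1→Ref: bottleneck 10, flow now 10.
Augment Well→M2→M1→Ref: bottleneck 2, flow now 12.
Augment Well→M2→P3→Ref: bottleneck 7, flow now 19.
Augment Well→P4→M1→P5→P3→Ref: bottleneck 3, flow now 22. (uses reverse residual edge)
No augmenting path remains; maximum flow = 22.
In the residual graph, reachable from Well: {Well, P5, M2, P4, M1, P3}.
Min-cut edges: M1→Ref (12), P3→Ref (10); capacity 12 + 10 = 22.
This cut is saturated, so no flow can exceed 22.

22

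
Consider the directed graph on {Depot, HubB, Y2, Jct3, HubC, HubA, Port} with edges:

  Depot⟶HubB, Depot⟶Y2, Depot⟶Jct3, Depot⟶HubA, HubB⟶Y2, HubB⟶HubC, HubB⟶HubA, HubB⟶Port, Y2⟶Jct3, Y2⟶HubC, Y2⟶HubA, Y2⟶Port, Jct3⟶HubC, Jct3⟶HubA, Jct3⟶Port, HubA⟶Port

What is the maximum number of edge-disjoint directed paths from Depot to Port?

Assign every edge capacity 1; by Menger, the answer equals the max flow.
Path Depot→HubB→Port (+1); total 1.
Path Depot→Y2→Port (+1); total 2.
Path Depot→Jct3→Port (+1); total 3.
Path Depot→HubA→Port (+1); total 4.
No residual Depot→Port path; max flow = 4.
Certifying cut of size 4: {Depot→HubA, Depot→HubB, Depot→Jct3, Depot→Y2}.

4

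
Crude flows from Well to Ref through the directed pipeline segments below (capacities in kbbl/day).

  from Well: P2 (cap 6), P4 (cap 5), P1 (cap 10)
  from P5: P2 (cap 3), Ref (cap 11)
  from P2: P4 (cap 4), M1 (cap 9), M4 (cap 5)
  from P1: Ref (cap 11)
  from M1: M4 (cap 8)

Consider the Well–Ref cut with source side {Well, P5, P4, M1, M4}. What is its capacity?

30

Edges leaving {Well, P5, P4, M1, M4}: Well→P2 (6), Well→P1 (10), P5→P2 (3), P5→Ref (11).
Cut capacity = 6 + 10 + 3 + 11 = 30.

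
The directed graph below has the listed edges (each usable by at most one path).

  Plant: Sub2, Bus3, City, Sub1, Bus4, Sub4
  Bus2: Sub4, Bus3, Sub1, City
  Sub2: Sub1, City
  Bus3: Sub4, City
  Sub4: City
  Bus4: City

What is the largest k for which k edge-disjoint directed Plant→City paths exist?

5

Assign every edge capacity 1; by Menger, the answer equals the max flow.
Path Plant→City (+1); total 1.
Path Plant→Bus3→City (+1); total 2.
Path Plant→Bus4→City (+1); total 3.
Path Plant→Sub2→City (+1); total 4.
Path Plant→Sub4→City (+1); total 5.
No residual Plant→City path; max flow = 5.
Certifying cut of size 5: {Plant→Bus3, Plant→Bus4, Plant→City, Plant→Sub2, Plant→Sub4}.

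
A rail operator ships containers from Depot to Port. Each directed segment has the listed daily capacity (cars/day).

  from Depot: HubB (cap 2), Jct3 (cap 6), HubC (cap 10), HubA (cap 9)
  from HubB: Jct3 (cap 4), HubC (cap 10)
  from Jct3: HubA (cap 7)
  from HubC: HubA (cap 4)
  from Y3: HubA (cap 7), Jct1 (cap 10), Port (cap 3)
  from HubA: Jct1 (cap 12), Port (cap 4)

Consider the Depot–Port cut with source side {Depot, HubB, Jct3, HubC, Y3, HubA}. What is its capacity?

29

Edges leaving {Depot, HubB, Jct3, HubC, Y3, HubA}: Y3→Jct1 (10), Y3→Port (3), HubA→Jct1 (12), HubA→Port (4).
Cut capacity = 10 + 3 + 12 + 4 = 29.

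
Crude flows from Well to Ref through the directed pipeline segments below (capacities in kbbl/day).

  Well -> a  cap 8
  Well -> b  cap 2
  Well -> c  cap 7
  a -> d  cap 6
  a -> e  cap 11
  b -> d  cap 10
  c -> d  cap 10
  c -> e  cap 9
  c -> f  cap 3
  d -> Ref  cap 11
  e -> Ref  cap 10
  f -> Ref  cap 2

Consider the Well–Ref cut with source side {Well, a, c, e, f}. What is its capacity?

30

Edges leaving {Well, a, c, e, f}: Well→b (2), a→d (6), c→d (10), e→Ref (10), f→Ref (2).
Cut capacity = 2 + 6 + 10 + 10 + 2 = 30.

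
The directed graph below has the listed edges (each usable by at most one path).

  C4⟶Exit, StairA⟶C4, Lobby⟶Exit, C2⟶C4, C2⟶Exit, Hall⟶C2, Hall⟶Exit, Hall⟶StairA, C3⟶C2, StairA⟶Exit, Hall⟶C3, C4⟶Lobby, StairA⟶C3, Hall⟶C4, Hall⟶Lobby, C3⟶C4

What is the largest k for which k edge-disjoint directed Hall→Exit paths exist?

5

Assign every edge capacity 1; by Menger, the answer equals the max flow.
Path Hall→Exit (+1); total 1.
Path Hall→StairA→Exit (+1); total 2.
Path Hall→C4→Exit (+1); total 3.
Path Hall→C2→Exit (+1); total 4.
Path Hall→Lobby→Exit (+1); total 5.
No residual Hall→Exit path; max flow = 5.
Certifying cut of size 5: {C2→Exit, C4→Exit, Hall→Exit, Hall→StairA, Lobby→Exit}.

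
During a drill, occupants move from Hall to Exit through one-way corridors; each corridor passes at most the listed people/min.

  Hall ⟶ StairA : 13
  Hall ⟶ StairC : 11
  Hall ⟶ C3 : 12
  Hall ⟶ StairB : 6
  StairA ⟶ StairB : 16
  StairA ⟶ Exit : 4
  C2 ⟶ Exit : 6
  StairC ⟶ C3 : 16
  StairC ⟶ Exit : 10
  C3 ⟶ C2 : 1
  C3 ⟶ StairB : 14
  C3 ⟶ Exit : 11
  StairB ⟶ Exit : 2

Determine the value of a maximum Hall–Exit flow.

Augment Hall→StairA→Exit: bottleneck 4, flow now 4.
Augment Hall→StairC→Exit: bottleneck 10, flow now 14.
Augment Hall→C3→Exit: bottleneck 11, flow now 25.
Augment Hall→StairB→Exit: bottleneck 2, flow now 27.
Augment Hall→C3→C2→Exit: bottleneck 1, flow now 28.
No augmenting path remains; maximum flow = 28.
In the residual graph, reachable from Hall: {Hall, StairA, StairC, C3, StairB}.
Min-cut edges: StairA→Exit (4), StairC→Exit (10), C3→C2 (1), C3→Exit (11), StairB→Exit (2); capacity 4 + 10 + 1 + 11 + 2 = 28.
This cut is saturated, so no flow can exceed 28.

28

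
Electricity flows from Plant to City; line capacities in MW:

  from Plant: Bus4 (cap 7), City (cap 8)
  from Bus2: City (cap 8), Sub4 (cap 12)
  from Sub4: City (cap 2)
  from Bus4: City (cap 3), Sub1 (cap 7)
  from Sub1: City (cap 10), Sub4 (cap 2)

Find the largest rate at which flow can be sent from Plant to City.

15

Augment Plant→City: bottleneck 8, flow now 8.
Augment Plant→Bus4→City: bottleneck 3, flow now 11.
Augment Plant→Bus4→Sub1→City: bottleneck 4, flow now 15.
No augmenting path remains; maximum flow = 15.
In the residual graph, reachable from Plant: {Plant}.
Min-cut edges: Plant→Bus4 (7), Plant→City (8); capacity 7 + 8 = 15.
This cut is saturated, so no flow can exceed 15.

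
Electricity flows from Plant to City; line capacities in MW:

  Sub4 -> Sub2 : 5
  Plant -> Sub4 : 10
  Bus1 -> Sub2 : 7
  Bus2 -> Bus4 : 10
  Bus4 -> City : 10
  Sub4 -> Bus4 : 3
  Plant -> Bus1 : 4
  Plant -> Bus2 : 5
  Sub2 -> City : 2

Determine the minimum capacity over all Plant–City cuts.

Augment Plant→Sub4→Sub2→City: bottleneck 2, flow now 2.
Augment Plant→Sub4→Bus4→City: bottleneck 3, flow now 5.
Augment Plant→Bus2→Bus4→City: bottleneck 5, flow now 10.
No augmenting path remains; maximum flow = 10.
By max-flow min-cut, the minimum cut capacity equals the max flow.
In the residual graph, reachable from Plant: {Plant, Sub4, Bus1, Sub2}.
Min-cut edges: Plant→Bus2 (5), Sub4→Bus4 (3), Sub2→City (2); capacity 5 + 3 + 2 = 10.

10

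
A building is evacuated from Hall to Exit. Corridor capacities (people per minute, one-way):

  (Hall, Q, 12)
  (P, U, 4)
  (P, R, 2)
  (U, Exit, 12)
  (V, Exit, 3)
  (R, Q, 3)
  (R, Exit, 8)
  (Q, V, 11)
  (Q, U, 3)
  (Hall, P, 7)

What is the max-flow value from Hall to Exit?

Augment Hall→P→R→Exit: bottleneck 2, flow now 2.
Augment Hall→P→U→Exit: bottleneck 4, flow now 6.
Augment Hall→Q→U→Exit: bottleneck 3, flow now 9.
Augment Hall→Q→V→Exit: bottleneck 3, flow now 12.
No augmenting path remains; maximum flow = 12.
In the residual graph, reachable from Hall: {Hall, P, Q, V}.
Min-cut edges: P→R (2), P→U (4), Q→U (3), V→Exit (3); capacity 2 + 4 + 3 + 3 = 12.
This cut is saturated, so no flow can exceed 12.

12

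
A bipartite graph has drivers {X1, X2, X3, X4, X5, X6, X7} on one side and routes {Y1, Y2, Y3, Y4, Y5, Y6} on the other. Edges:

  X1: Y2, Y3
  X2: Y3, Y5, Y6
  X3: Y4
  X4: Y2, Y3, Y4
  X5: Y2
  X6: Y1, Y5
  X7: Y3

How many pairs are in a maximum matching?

5

Unit-capacity flow: source→left, listed edges, right→sink; max matching = max flow.
Augmenting path X1→Y2 (+1); matched 1.
Augmenting path X2→Y3 (+1); matched 2.
Augmenting path X3→Y4 (+1); matched 3.
Augmenting path X6→Y1 (+1); matched 4.
Augmenting path X4→Y3→X2→Y5 (+1); matched 5.
No augmenting path remains; maximum matching = 5.
König certificate: {X2, X6, Y2, Y3, Y4} is a vertex cover of size 5 (every listed pair touches it), so no matching can be larger.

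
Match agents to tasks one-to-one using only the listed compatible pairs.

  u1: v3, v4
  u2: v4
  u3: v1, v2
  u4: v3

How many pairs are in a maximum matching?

Unit-capacity flow: source→left, listed edges, right→sink; max matching = max flow.
Augmenting path u1→v3 (+1); matched 1.
Augmenting path u2→v4 (+1); matched 2.
Augmenting path u3→v1 (+1); matched 3.
No augmenting path remains; maximum matching = 3.
König certificate: {u3, v3, v4} is a vertex cover of size 3 (every listed pair touches it), so no matching can be larger.

3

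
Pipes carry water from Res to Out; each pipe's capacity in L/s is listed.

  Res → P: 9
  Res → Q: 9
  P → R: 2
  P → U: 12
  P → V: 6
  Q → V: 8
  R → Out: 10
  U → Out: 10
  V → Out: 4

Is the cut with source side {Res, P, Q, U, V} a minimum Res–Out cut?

No — its capacity is 16, but the minimum cut has capacity 13.

Given cut capacity: 2 + 10 + 4 = 16.
Augment Res→P→R→Out: bottleneck 2, flow now 2.
Augment Res→P→U→Out: bottleneck 7, flow now 9.
Augment Res→Q→V→Out: bottleneck 4, flow now 13.
No augmenting path remains; maximum flow = 13.
In the residual graph, reachable from Res: {Res, Q, V}.
Min-cut edges: Res→P (9), V→Out (4); capacity 9 + 4 = 13.
Cut capacity 16 exceeds the max flow 13, so it is not minimum.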